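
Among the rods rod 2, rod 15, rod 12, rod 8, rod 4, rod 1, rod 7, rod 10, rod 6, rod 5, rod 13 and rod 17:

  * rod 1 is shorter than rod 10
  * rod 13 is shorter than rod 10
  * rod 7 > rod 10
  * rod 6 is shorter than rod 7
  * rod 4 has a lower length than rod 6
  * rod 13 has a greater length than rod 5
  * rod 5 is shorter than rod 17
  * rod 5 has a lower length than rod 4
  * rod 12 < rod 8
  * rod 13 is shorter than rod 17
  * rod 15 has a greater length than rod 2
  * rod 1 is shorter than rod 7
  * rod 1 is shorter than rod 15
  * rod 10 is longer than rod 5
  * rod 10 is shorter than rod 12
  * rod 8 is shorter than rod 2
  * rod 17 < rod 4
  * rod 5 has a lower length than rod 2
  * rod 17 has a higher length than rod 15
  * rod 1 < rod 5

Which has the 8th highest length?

rod 12

The consecutive relations fix a unique order: rod 1 < rod 5 < rod 13 < rod 10 < rod 12 < rod 8 < rod 2 < rod 15 < rod 17 < rod 4 < rod 6 < rod 7.
Counting 8 from the largest end gives rod 12.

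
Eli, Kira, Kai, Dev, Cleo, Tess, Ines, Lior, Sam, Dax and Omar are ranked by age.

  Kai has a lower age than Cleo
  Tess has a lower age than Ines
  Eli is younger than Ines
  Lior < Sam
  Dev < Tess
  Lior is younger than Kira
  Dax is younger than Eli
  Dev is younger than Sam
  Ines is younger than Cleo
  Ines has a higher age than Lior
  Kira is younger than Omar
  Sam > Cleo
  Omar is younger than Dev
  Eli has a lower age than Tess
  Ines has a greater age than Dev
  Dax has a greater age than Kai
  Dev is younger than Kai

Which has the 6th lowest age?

Dax

Chaining the given pairs: Lior < Kira < Omar < Dev < Kai < Dax < Eli < Tess < Ines < Cleo < Sam.
The 6th smallest is Dax.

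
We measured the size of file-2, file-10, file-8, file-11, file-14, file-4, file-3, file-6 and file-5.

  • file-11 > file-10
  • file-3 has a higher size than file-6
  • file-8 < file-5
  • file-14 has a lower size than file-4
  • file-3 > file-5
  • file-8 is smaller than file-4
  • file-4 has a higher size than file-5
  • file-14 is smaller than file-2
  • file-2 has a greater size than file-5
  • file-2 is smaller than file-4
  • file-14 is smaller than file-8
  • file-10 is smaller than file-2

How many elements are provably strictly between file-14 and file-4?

3

Chaining upward from file-14 reaches: file-8, file-5, file-2, file-3.
Chaining downward from file-4 reaches: file-10, file-8, file-5, file-2.
Strictly between file-14 and file-4 are those in both lists: file-8, file-5, file-2 — 3 elements.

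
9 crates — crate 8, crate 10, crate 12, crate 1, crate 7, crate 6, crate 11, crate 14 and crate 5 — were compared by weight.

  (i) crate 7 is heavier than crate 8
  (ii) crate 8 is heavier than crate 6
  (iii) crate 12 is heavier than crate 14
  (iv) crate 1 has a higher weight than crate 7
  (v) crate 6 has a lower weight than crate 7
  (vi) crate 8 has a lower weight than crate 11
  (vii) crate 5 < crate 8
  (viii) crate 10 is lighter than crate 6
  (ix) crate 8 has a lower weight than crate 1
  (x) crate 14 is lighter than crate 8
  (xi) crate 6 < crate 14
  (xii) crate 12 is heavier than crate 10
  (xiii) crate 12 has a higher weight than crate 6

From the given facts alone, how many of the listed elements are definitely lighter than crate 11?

5

Directly below crate 11: crate 8.
One step further: crate 5, crate 6, crate 14 (4 so far).
One step further: crate 10 (5 so far).
No other element is forced below crate 11 by the given relations, so the count is 5.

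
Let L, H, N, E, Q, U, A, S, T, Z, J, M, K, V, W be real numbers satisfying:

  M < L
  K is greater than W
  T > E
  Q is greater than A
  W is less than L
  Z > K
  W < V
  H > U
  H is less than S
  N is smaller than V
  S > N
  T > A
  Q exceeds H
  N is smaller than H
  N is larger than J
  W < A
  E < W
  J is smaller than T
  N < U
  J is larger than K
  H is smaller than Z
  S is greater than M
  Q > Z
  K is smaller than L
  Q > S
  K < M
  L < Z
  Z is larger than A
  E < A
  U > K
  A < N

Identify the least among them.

E

W is not least since E < W; K is not least since W < K; A is not least since W < A; M is not least since K < M; J is not least since K < J; T is not least since J < T; N is not least since A < N; V is not least since W < V; U is not least since N < U; L is not least since K < L; H is not least since U < H; S is not least since M < S; Z is not least since A < Z; Q is not least since H < Q.
Only E has nothing below it, so E is the least.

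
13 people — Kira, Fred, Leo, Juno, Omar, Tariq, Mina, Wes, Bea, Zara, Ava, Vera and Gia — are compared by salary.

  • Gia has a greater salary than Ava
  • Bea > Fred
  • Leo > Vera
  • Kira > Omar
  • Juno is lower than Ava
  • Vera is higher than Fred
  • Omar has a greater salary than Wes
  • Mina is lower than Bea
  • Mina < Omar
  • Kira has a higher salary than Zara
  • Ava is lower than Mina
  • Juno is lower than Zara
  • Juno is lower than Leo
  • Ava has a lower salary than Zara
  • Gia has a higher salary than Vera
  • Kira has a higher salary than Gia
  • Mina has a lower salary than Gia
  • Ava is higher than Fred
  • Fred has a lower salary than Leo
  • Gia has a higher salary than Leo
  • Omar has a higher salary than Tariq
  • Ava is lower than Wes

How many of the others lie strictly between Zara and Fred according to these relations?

1

The relations place Fred below Zara. An element lies strictly between them when it is forced above Fred and also forced below Zara.
Above Fred: {Ava, Wes, Mina, Vera, Bea, Omar, Leo, Gia, Kira}. Below Zara: {Juno, Ava}.
Intersection: {Ava} — 1.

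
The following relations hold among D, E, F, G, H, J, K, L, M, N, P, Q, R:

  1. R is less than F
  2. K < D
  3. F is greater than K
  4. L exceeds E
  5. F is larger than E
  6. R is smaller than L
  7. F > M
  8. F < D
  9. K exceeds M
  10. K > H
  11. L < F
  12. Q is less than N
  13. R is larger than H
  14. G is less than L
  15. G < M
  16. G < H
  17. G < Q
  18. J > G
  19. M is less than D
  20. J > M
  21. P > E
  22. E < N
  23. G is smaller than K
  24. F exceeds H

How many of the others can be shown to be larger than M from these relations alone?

From M the given relations immediately reach K, J, F, D.
Nothing else is reachable above M; 4 in all.

4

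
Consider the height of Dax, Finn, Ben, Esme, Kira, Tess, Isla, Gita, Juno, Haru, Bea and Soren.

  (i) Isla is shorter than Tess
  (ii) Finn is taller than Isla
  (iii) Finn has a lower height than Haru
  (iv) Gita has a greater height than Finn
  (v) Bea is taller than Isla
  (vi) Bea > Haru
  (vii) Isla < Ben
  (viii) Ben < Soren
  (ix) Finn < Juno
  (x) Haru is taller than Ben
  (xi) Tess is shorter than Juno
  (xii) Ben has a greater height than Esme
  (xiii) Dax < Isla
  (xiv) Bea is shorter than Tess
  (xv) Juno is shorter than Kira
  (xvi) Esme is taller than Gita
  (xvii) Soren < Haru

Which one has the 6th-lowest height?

Ben

Chaining the given pairs: Dax < Isla < Finn < Gita < Esme < Ben < Soren < Haru < Bea < Tess < Juno < Kira.
The 6th smallest is Ben.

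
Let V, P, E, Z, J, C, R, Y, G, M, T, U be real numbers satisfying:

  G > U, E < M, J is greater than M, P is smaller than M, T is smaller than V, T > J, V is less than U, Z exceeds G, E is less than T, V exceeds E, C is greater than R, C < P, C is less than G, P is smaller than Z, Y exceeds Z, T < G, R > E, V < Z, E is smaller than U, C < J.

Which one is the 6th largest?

Piecing the relations together gives one ordering: E < R < C < P < M < J < T < V < U < G < Z < Y.
The 6th largest is T.

T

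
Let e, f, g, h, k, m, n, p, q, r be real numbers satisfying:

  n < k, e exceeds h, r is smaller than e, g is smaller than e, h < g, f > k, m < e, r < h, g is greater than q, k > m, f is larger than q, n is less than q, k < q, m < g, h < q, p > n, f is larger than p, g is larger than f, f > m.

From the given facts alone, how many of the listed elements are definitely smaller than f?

7

From f the given relations immediately reach m, k, p, q.
From those, n, h — 6 in total.
From those, r — 7 in total.
No other element is forced below f by the given relations, so the count is 7.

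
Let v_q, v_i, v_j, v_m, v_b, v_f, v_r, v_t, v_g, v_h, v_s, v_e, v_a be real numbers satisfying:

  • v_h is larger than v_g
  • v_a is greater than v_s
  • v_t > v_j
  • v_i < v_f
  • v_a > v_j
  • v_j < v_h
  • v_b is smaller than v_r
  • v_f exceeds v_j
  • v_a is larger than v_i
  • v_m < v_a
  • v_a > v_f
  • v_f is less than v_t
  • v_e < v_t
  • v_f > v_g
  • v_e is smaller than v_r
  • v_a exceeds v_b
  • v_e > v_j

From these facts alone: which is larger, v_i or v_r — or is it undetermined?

Following every chain through v_i: above v_i we get v_f, v_a, v_t.
v_r is not reached, and no chain runs the other way from v_r to v_i.
So the given relations leave the order of v_i and v_r undetermined.

undetermined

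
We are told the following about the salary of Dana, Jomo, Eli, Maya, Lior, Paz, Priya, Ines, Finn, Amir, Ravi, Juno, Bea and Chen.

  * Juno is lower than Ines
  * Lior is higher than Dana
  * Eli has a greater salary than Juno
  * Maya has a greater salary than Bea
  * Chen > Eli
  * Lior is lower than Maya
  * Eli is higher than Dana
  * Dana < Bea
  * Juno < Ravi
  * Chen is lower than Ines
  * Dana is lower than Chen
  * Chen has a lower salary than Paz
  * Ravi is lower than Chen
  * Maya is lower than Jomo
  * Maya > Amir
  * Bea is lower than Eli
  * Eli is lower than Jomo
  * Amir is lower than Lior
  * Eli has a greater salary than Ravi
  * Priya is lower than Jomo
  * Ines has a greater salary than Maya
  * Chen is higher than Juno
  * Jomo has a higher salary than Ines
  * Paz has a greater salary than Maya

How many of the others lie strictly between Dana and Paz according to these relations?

5

Chaining upward from Dana reaches: Bea, Eli, Lior, Maya, Chen, Ines, Jomo.
Chaining downward from Paz reaches: Bea, Juno, Ravi, Amir, Eli, Lior, Maya, Chen.
Strictly between Dana and Paz are those in both lists: Bea, Eli, Lior, Maya, Chen — 5 elements.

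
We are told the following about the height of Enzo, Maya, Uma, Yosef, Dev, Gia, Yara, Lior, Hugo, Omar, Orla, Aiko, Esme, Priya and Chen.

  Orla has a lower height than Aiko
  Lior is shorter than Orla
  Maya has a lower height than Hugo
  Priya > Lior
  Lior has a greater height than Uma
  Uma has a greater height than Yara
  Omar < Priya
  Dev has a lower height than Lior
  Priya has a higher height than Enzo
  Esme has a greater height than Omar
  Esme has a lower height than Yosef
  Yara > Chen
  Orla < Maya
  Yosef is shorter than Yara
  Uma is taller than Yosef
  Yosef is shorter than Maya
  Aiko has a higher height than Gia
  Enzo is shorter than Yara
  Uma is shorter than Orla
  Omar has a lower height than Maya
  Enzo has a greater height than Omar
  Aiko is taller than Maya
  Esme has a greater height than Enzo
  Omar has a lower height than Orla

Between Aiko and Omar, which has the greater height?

Aiko

The relevant relations are Omar < Enzo; Enzo < Esme; Esme < Yosef; Yosef < Yara; Yara < Uma; Uma < Lior; Lior < Orla; Orla < Maya; Maya < Aiko.
Together: Omar < Enzo < Esme < Yosef < Yara < Uma < Lior < Orla < Maya < Aiko.
So Omar < Aiko; Aiko is the taller of the two.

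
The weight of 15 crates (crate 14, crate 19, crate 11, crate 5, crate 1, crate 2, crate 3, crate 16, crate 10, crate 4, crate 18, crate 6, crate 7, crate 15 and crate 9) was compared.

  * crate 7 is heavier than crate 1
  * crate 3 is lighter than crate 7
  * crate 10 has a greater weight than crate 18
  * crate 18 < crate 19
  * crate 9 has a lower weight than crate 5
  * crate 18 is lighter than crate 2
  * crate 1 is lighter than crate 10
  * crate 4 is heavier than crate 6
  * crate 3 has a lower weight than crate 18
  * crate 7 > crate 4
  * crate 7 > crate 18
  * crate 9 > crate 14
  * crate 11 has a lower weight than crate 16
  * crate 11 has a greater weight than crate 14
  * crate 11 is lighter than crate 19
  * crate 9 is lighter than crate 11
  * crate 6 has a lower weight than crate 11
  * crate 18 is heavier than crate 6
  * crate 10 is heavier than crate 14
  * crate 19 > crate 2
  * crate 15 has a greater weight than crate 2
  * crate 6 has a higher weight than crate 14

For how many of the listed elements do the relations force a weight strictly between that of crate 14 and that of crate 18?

1

The relations place crate 14 below crate 18. An element lies strictly between them when it is forced above crate 14 and also forced below crate 18.
Above crate 14: {crate 6, crate 9, crate 11, crate 16, crate 2, crate 4, crate 5, crate 19, crate 7, crate 15, crate 10}. Below crate 18: {crate 6, crate 3}.
Intersection: {crate 6} — 1.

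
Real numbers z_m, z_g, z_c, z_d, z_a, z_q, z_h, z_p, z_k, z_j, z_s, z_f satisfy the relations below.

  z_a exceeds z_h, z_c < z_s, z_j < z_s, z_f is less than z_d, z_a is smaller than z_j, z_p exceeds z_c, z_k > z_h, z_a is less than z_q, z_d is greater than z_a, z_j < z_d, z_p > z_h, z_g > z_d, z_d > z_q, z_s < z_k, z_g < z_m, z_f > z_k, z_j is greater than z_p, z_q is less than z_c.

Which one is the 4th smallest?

z_c

Chaining the given pairs: z_h < z_a < z_q < z_c < z_p < z_j < z_s < z_k < z_f < z_d < z_g < z_m.
Counting 4 from the smallest end gives z_c.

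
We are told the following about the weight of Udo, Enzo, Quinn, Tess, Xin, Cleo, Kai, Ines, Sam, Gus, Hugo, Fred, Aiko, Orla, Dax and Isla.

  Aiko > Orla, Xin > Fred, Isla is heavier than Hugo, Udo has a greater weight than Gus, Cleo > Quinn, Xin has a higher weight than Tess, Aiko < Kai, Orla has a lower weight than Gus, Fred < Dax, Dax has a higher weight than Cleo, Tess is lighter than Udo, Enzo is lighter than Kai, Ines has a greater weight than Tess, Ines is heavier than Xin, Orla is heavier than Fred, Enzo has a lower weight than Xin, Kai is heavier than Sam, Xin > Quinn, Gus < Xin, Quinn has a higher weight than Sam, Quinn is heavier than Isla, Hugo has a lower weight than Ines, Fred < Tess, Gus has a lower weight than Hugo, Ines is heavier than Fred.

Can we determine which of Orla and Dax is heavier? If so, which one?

The relevant relations are Orla < Gus; Gus < Hugo; Hugo < Isla; Isla < Quinn; Quinn < Cleo; Cleo < Dax.
Together: Orla < Gus < Hugo < Isla < Quinn < Cleo < Dax.
So Dax is heavier.

Dax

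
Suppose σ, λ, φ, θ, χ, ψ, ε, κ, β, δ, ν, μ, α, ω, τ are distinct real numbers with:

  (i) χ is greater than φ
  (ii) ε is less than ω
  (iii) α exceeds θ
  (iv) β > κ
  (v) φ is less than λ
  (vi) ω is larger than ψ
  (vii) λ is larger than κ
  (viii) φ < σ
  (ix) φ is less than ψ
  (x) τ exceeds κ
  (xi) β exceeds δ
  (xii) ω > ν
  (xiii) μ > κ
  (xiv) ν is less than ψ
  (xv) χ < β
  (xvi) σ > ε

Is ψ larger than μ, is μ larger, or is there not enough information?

Following every chain through ψ: above ψ we get ω; below ψ we get ν, φ.
μ is not reached, and no chain runs the other way from μ to ψ.
So the given relations leave the order of ψ and μ undetermined.

undetermined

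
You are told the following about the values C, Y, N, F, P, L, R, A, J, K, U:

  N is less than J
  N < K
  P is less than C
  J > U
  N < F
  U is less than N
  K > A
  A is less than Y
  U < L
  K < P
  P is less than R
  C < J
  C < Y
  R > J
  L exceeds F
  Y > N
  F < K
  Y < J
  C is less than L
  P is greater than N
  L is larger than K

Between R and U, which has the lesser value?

U

U < N < K < P < C < Y < J < R, by transitivity through N, K, P, C, Y, J.
So U < R; U is the smaller of the two.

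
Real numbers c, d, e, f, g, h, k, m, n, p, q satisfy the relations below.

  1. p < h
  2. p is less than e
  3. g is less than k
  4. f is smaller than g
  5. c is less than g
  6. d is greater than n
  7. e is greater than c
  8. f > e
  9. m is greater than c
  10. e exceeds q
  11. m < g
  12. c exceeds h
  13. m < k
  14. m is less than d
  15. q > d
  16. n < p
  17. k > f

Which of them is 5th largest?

Piecing the relations together gives one ordering: n < p < h < c < m < d < q < e < f < g < k.
The 5th largest is q.

q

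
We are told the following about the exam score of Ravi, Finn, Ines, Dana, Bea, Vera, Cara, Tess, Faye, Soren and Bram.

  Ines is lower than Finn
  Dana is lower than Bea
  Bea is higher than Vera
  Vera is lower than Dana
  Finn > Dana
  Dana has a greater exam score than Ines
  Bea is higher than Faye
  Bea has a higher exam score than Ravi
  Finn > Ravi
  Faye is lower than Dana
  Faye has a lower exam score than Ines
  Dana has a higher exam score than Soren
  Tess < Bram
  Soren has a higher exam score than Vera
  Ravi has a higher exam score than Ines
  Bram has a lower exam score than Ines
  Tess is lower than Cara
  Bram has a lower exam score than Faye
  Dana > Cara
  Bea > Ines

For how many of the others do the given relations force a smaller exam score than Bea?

9

The elements the relations force below Bea are Tess, Vera, Bram, Faye, Ines, Cara, Soren, Dana, Ravi — no chain reaches any other.
That is 9.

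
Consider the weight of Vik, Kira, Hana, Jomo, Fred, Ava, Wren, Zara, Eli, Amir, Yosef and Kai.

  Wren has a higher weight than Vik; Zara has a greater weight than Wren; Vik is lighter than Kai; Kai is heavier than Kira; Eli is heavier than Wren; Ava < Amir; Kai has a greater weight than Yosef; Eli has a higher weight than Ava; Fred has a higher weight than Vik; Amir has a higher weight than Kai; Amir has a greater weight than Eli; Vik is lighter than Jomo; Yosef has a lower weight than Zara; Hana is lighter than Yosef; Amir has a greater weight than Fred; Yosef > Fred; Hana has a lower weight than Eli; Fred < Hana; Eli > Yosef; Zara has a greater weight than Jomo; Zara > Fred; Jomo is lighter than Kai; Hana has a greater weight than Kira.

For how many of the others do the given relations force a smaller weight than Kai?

6

From Kai the given relations immediately reach Vik, Jomo, Kira, Yosef.
From those, Fred, Hana — 6 in total.
No other element is forced below Kai by the given relations, so the count is 6.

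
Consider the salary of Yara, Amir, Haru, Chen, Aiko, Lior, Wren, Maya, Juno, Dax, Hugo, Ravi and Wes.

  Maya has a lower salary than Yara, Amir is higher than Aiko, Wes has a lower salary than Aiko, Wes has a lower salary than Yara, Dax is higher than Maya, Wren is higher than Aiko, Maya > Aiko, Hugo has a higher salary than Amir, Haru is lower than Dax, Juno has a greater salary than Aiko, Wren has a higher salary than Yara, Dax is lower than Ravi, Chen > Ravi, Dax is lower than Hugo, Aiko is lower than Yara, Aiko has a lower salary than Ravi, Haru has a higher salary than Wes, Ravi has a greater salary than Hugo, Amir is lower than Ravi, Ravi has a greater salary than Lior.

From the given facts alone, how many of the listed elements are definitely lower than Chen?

9

From Chen the given relations immediately reach Ravi.
From those, Aiko, Amir, Dax, Lior, Hugo — 6 in total.
From those, Wes, Haru, Maya — 9 in total.
No other element is forced below Chen by the given relations, so the count is 9.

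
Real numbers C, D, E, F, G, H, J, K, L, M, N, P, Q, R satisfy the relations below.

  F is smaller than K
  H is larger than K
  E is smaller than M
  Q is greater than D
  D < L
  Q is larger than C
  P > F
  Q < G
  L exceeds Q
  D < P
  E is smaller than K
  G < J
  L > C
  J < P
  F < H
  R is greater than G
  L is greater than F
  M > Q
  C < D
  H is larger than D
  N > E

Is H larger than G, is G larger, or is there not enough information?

undetermined

Following every chain through G: above G we get J, P, R; below G we get C, D, Q.
H is not reached, and no chain runs the other way from H to G.
So the given relations leave the order of G and H undetermined.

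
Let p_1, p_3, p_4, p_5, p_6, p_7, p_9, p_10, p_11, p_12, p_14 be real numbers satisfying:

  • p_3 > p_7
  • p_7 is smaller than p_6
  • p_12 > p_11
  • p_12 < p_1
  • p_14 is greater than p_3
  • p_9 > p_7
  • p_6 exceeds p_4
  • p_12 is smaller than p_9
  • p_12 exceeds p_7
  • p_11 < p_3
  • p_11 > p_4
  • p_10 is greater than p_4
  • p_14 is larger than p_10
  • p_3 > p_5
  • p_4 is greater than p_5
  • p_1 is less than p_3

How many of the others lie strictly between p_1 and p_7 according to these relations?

Chaining upward from p_7 reaches: p_12, p_9, p_3, p_6, p_14.
Chaining downward from p_1 reaches: p_5, p_4, p_11, p_12.
Strictly between p_7 and p_1 are those in both lists: p_12 — 1 element.

1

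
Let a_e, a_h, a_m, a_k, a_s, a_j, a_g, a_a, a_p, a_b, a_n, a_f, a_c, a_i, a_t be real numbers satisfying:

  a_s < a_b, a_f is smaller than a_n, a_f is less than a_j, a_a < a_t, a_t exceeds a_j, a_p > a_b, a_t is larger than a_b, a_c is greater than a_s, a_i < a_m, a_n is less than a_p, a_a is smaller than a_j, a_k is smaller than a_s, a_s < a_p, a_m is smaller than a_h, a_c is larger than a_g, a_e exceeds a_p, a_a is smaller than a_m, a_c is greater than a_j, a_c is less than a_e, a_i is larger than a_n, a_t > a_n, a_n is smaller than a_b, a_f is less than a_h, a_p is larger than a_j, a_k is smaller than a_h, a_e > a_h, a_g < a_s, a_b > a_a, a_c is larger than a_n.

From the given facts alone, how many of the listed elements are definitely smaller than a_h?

Directly below a_h: a_f, a_k, a_m.
One step further: a_a, a_i (5 so far).
One step further: a_n (6 so far).
Nothing else is reachable below a_h; 6 in all.

6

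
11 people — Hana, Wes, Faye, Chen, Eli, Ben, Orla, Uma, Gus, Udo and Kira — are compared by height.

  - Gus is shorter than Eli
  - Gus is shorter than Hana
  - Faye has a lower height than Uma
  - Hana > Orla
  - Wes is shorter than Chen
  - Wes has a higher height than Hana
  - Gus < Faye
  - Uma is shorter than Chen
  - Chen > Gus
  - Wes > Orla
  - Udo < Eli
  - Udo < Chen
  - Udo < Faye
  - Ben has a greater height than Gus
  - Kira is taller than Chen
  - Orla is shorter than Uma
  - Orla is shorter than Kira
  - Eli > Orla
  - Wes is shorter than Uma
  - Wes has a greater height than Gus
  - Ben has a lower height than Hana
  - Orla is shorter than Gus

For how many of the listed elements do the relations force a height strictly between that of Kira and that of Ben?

Chaining upward from Ben reaches: Hana, Wes, Uma, Chen.
Chaining downward from Kira reaches: Orla, Gus, Hana, Udo, Wes, Faye, Uma, Chen.
Strictly between Ben and Kira are those in both lists: Hana, Wes, Uma, Chen — 4 elements.

4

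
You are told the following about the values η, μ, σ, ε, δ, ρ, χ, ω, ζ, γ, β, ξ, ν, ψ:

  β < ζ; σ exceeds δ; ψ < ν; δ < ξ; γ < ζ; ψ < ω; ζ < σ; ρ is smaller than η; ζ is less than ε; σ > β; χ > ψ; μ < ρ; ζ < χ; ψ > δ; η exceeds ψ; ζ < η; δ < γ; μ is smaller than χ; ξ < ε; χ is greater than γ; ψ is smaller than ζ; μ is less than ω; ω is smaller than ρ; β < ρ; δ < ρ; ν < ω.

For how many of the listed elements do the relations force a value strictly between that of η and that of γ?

1

The relations place γ below η. An element lies strictly between them when it is forced above γ and also forced below η.
Above γ: {ζ, χ, σ, ε}. Below η: {δ, ψ, μ, β, ζ, ν, ω, ρ}.
Intersection: {ζ} — 1.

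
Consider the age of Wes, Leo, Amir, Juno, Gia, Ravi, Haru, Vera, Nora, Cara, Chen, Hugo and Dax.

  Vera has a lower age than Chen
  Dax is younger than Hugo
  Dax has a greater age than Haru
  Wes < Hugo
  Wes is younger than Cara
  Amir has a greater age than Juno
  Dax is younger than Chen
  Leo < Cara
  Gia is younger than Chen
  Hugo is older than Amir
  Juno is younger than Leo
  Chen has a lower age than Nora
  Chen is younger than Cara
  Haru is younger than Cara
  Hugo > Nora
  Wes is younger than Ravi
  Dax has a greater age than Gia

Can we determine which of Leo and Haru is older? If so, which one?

undetermined

Following every chain through Haru: above Haru we get Dax, Chen, Nora, Hugo, Cara.
Leo is not reached, and no chain runs the other way from Leo to Haru.
So the given relations leave the order of Haru and Leo undetermined.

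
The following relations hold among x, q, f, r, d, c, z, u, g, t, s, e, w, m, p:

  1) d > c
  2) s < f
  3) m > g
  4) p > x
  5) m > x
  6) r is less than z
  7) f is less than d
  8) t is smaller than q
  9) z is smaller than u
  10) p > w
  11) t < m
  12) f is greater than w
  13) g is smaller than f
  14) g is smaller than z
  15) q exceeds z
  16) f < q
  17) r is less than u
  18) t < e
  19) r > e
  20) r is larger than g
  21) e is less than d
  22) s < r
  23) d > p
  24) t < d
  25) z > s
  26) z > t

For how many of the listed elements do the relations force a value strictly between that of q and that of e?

Chaining upward from e reaches: r, z, u, d.
Chaining downward from q reaches: g, t, w, s, f, r, z.
Strictly between e and q are those in both lists: r, z — 2 elements.

2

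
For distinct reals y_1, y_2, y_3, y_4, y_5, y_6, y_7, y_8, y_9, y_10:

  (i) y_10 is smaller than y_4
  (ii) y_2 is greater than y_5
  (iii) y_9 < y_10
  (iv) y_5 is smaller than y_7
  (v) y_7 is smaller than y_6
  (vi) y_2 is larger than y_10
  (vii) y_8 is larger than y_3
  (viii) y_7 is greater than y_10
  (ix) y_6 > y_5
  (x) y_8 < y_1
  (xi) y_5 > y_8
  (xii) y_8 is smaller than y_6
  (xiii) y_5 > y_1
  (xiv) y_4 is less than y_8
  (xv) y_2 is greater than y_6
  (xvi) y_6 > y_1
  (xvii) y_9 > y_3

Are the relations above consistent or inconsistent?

Every relation is compatible with y_3 < y_9 < y_10 < y_4 < y_8 < y_1 < y_5 < y_7 < y_6 < y_2; the set is consistent.

consistent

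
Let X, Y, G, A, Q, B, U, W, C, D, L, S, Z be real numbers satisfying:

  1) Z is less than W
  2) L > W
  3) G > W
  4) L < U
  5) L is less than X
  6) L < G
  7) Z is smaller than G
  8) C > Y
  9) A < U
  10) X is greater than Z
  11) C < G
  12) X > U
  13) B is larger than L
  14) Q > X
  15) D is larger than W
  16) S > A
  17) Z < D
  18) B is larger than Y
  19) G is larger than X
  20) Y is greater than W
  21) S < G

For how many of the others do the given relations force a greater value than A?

Directly above A: S, U.
One step further: X, G (4 so far).
One step further: Q (5 so far).
Nothing else is reachable above A; 5 in all.

5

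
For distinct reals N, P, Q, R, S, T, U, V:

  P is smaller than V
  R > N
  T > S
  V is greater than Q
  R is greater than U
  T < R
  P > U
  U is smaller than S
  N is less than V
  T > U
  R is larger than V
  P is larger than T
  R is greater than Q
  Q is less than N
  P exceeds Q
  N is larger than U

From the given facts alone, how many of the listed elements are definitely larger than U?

6

From U the given relations immediately reach S, N, T, P, R.
From those, V — 6 in total.
No other element is forced above U by the given relations, so the count is 6.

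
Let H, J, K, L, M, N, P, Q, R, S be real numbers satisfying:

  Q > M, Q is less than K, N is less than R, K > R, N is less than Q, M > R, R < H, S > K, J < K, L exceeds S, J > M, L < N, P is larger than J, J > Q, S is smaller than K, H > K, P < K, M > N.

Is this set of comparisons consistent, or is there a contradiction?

We have K < S stated directly, yet also S < L < N < R < M < Q < J < P < K by chaining the others — so S < K. Contradiction.

inconsistent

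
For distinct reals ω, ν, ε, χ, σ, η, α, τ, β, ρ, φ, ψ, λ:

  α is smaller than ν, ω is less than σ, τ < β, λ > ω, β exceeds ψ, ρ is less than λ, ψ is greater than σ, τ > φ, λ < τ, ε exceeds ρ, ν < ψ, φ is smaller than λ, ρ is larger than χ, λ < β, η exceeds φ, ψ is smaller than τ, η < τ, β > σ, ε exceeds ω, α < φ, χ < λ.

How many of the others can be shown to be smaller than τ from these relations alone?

10

From τ the given relations immediately reach φ, η, ψ, λ.
From those, α, χ, ω, ρ, ν, σ — 10 in total.
Nothing else is reachable below τ; 10 in all.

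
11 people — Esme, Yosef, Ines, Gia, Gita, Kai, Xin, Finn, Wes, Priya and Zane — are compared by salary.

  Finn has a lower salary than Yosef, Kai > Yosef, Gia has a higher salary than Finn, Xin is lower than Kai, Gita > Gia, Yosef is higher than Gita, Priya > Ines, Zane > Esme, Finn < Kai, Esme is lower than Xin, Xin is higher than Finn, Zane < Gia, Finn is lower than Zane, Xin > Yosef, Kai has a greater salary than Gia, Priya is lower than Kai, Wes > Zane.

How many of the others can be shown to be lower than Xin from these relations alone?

6

From Xin the given relations immediately reach Finn, Esme, Yosef.
From those, Gita — 4 in total.
From those, Gia — 5 in total.
From those, Zane — 6 in total.
Nothing else is reachable below Xin; 6 in all.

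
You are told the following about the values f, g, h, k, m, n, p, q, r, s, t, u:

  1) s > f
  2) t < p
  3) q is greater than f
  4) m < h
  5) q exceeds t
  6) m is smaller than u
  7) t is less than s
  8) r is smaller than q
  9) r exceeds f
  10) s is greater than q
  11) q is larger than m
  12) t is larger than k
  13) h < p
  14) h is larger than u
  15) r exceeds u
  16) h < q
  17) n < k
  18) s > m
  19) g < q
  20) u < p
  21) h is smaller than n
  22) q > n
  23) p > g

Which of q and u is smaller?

u < h < n < k < t < q, by transitivity through h, n, k, t.
So u < q; u is the smaller of the two.

u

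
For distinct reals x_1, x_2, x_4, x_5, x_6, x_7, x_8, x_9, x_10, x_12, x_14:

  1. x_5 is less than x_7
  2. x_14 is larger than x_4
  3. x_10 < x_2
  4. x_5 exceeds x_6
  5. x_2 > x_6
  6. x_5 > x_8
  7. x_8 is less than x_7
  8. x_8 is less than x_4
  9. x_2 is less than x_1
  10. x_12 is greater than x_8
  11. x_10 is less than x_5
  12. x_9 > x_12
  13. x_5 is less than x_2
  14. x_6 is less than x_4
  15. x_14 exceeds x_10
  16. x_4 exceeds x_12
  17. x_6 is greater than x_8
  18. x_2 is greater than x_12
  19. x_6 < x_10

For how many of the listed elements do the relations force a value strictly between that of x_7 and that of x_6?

2

Chaining upward from x_6 reaches: x_4, x_10, x_5, x_14, x_2, x_1.
Chaining downward from x_7 reaches: x_8, x_10, x_5.
Strictly between x_6 and x_7 are those in both lists: x_10, x_5 — 2 elements.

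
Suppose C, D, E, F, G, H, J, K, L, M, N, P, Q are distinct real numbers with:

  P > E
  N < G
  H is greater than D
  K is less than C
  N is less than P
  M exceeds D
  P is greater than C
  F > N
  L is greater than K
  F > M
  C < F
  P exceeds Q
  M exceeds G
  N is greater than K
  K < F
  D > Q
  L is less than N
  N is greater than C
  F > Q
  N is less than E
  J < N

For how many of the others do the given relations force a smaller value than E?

5

From E the given relations immediately reach N.
From those, K, L, C, J — 5 in total.
Nothing else is reachable below E; 5 in all.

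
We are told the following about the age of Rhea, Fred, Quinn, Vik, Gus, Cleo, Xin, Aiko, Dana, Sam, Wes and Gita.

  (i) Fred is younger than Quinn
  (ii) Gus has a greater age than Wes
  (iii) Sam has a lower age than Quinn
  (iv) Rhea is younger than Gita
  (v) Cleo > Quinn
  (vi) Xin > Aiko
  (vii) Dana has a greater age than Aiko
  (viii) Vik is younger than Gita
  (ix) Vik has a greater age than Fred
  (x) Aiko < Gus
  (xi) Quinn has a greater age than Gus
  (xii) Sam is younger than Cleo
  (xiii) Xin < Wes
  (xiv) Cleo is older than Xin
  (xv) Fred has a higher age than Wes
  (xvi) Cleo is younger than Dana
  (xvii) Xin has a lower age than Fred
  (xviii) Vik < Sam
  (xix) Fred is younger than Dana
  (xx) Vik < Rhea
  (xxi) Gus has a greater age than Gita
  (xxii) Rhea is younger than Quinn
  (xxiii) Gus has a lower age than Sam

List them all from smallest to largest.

The consecutive links are each given: Aiko < Xin; Xin < Wes; Wes < Fred; Fred < Vik; Vik < Rhea; Rhea < Gita; Gita < Gus; Gus < Sam; Sam < Quinn; Quinn < Cleo; Cleo < Dana.

Aiko < Xin < Wes < Fred < Vik < Rhea < Gita < Gus < Sam < Quinn < Cleo < Dana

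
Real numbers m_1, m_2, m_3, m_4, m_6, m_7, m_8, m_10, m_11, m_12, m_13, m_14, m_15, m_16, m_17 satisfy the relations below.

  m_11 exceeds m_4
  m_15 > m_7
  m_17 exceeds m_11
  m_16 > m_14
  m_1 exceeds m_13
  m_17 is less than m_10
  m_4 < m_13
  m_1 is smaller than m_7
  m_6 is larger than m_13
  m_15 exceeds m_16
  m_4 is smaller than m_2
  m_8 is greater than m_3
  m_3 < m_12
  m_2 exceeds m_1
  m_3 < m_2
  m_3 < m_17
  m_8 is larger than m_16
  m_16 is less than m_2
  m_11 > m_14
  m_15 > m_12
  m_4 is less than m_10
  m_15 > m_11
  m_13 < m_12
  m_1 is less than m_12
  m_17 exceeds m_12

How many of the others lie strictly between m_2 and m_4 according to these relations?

The relations place m_4 below m_2. An element lies strictly between them when it is forced above m_4 and also forced below m_2.
Above m_4: {m_11, m_13, m_1, m_12, m_6, m_17, m_7, m_10, m_15}. Below m_2: {m_14, m_3, m_13, m_1, m_16}.
Intersection: {m_13, m_1} — 2.

2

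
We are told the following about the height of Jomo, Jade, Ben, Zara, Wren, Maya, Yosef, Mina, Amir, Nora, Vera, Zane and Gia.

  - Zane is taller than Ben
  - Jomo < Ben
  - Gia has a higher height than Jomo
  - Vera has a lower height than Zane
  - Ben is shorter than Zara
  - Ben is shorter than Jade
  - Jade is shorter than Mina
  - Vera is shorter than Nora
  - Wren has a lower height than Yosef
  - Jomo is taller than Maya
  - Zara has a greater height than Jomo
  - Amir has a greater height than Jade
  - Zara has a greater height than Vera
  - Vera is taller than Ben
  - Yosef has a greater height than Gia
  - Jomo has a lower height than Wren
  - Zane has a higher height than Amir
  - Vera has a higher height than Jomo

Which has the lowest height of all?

Jomo is not least since Maya < Jomo; Ben is not least since Jomo < Ben; Jade is not least since Ben < Jade; Vera is not least since Ben < Vera; Nora is not least since Vera < Nora; Amir is not least since Jade < Amir; Zara is not least since Ben < Zara; Gia is not least since Jomo < Gia; Wren is not least since Jomo < Wren; Yosef is not least since Wren < Yosef; Zane is not least since Amir < Zane; Mina is not least since Jade < Mina.
Only Maya has nothing below it, so Maya is the lowest height.

Maya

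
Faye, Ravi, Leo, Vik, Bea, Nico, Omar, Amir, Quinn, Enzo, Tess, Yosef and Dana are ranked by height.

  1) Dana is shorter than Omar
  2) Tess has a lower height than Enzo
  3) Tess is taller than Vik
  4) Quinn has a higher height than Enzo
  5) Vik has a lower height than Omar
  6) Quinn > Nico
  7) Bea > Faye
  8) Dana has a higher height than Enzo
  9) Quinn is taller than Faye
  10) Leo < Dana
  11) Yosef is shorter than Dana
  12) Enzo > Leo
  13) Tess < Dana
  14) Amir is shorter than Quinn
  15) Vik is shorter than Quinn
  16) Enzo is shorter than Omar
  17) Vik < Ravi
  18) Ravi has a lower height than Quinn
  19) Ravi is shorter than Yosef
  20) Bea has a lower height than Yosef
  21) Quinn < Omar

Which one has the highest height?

Omar

Vik is not greatest since Vik < Quinn; Ravi is not greatest since Ravi < Quinn; Leo is not greatest since Leo < Enzo; Tess is not greatest since Tess < Enzo; Enzo is not greatest since Enzo < Omar; Amir is not greatest since Amir < Quinn; Faye is not greatest since Faye < Quinn; Bea is not greatest since Bea < Yosef; Yosef is not greatest since Yosef < Dana; Nico is not greatest since Nico < Quinn; Dana is not greatest since Dana < Omar; Quinn is not greatest since Quinn < Omar.
Only Omar has nothing above it, so Omar is the highest height.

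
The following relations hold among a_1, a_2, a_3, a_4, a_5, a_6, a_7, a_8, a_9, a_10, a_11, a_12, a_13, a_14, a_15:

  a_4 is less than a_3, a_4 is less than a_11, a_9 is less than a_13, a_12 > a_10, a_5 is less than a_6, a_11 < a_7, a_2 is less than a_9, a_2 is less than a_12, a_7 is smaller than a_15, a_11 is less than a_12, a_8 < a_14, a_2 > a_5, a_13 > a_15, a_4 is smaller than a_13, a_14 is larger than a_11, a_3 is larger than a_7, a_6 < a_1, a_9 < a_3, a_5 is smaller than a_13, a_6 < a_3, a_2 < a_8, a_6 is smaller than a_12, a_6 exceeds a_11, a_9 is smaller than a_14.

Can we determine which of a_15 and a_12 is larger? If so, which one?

Following every chain through a_15: above a_15 we get a_13; below a_15 we get a_4, a_11, a_7.
a_12 is not reached, and no chain runs the other way from a_12 to a_15.
So the given relations leave the order of a_15 and a_12 undetermined.

undetermined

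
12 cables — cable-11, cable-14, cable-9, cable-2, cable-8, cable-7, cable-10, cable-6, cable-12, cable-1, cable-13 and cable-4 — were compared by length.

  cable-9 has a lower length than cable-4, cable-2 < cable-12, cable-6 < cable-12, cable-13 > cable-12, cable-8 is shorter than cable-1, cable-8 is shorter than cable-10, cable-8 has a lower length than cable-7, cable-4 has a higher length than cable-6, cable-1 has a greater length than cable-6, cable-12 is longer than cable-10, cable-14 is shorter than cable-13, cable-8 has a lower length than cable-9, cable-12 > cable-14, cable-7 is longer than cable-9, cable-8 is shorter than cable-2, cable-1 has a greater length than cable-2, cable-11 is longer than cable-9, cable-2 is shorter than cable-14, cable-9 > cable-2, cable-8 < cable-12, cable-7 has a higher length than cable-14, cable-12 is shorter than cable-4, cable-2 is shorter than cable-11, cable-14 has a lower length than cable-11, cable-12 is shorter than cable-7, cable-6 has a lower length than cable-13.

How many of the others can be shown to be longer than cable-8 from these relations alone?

10

The elements the relations force above cable-8 are cable-10, cable-2, cable-14, cable-12, cable-9, cable-13, cable-1, cable-4, cable-11, cable-7 — no chain reaches any other.
That is 10.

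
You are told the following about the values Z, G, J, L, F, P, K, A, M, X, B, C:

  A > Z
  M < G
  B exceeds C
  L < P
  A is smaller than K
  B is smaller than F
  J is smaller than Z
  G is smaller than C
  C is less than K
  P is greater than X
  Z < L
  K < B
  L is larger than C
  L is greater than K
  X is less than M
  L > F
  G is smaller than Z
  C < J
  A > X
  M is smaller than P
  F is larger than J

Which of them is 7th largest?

The consecutive relations fix a unique order: X < M < G < C < J < Z < A < K < B < F < L < P.
The 7th largest is Z.

Z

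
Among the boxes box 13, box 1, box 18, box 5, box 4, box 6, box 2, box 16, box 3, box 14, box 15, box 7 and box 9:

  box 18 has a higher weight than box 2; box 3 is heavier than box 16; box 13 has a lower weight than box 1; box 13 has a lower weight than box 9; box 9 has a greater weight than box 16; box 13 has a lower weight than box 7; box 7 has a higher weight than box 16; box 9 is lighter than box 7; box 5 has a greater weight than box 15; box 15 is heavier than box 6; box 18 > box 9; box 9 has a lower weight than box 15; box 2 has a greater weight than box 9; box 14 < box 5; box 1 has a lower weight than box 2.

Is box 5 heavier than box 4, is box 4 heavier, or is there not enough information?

Following every chain through box 4: nothing is chained to box 4.
box 5 is not reached, and no chain runs the other way from box 5 to box 4.
So the given relations leave the order of box 4 and box 5 undetermined.

undetermined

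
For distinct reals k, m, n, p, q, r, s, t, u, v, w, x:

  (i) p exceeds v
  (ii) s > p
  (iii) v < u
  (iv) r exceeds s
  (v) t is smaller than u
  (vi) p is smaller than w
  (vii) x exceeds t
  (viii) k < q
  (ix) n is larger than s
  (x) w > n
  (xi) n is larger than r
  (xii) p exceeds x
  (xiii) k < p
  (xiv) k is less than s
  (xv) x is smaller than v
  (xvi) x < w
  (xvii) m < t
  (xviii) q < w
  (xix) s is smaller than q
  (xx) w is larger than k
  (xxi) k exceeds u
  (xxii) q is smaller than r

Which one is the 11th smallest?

Chaining the given pairs: m < t < x < v < u < k < p < s < q < r < n < w.
Counting 11 from the smallest end gives n.

n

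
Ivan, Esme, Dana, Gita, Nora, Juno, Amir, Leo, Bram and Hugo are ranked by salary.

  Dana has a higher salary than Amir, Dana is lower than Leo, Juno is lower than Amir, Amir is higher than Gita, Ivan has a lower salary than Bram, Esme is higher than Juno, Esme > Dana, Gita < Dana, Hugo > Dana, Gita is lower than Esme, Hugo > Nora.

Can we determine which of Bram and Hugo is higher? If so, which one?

undetermined

Following every chain through Bram: below Bram we get Ivan.
Hugo is not reached, and no chain runs the other way from Hugo to Bram.
So the given relations leave the order of Bram and Hugo undetermined.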